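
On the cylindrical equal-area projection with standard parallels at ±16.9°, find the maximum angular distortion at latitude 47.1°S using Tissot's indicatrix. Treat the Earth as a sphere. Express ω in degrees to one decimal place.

A cylindrical equal-area projection with standard parallel φ₀ has meridian scale h = cos φ / cos φ₀ and parallel scale k = cos φ₀ / cos φ (so areas are preserved, h·k = 1).
At 47.1°: h = 0.7114, k = 1.406; principal scales a = 1.406, b = 0.7114.
sin(ω/2) = (a − b)/(a + b) = 0.6941/2.117 = 0.3279, so ω = 2 arcsin(0.3279) ≈ 38.3°.

38.3°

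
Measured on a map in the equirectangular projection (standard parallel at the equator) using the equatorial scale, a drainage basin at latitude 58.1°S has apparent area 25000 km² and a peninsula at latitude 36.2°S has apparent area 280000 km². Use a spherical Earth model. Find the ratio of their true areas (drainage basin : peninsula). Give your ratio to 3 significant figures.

0.0585

Plate carrée has h = 1 and k = sec φ, giving areal scale sec φ; true area = (apparent area) · cos φ.
True area of drainage basin: 25000 × cos(58.1°) = 25000 × 0.5284 = 13210 km².
True area of peninsula: 280000 × cos(36.2°) = 280000 × 0.8070 = 225900 km².
Ratio = 13210 / 225900 ≈ 0.0585.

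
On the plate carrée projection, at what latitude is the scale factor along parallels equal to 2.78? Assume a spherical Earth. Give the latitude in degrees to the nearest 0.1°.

68.9°

Plate carrée: h = 1, k = sec φ along parallels.
sec φ = 2.78  ⇒  cos φ = 0.3597  ⇒  φ ≈ 68.9°.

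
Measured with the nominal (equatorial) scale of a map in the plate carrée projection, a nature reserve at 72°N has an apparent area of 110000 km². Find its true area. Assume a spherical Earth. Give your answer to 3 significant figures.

In the plate carrée (x = Rλ, y = Rφ), meridians are true-scale (h = 1) and parallels are stretched by k = sec φ.
Areal scale = h·k = 1 × sec φ; at 72°, h = 1.000, k = 3.236, so h·k = 3.236.
True area = apparent / (areal scale) = 110000 / 3.236 ≈ 34000 km².

34000 km²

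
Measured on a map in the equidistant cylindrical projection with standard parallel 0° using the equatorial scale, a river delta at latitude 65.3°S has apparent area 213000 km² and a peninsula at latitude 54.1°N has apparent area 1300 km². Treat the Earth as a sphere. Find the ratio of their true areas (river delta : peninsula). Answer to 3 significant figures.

Plate carrée has h = 1 and k = sec φ, giving areal scale sec φ; true area = (apparent area) · cos φ.
True area of river delta: 213000 × cos(65.3°) = 213000 × 0.4179 = 89010 km².
True area of peninsula: 1300 × cos(54.1°) = 1300 × 0.5864 = 762.3 km².
Ratio = 89010 / 762.3 ≈ 117.

117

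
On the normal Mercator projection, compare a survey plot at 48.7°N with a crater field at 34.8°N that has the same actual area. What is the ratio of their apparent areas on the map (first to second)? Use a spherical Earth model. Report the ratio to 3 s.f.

1.55

Mercator is conformal with k = sec φ, so areal scale = k² = sec²φ.
At 48.7°: sec²(48.7°) = 1/0.6600² = 2.296.
At 34.8°: sec²(34.8°) = 1/0.8211² = 1.483.
Ratio = 2.296/1.483 = cos²(34.8°)/cos²(48.7°) ≈ 1.55.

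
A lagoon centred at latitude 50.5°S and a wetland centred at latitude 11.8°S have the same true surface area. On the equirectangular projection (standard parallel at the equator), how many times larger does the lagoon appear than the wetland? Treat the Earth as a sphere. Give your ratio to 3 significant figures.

1.54

Plate carrée maps x = Rλ, y = Rφ. The meridian scale is h = 1 and the parallel scale is k = 1/cos φ = sec φ.
Areal scale at 50.5°: h·k = 1.000 × 1.572 = 1.572.
Areal scale at 11.8°: h·k = 1.000 × 1.022 = 1.022.
Ratio = 1.572/1.022 ≈ 1.54.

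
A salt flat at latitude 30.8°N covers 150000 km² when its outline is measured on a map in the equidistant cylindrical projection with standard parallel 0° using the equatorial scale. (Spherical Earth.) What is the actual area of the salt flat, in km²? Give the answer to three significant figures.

In the plate carrée (x = Rλ, y = Rφ), meridians are true-scale (h = 1) and parallels are stretched by k = sec φ.
Areal scale = h·k = 1 × sec φ; at 30.8°, h = 1.000, k = 1.164, so h·k = 1.164.
True area = apparent / (areal scale) = 150000 / 1.164 ≈ 129000 km².

129000 km²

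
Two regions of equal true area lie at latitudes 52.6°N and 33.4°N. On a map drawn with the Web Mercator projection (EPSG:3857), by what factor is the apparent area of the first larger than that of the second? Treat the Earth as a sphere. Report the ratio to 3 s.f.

1.89

Mercator is conformal with k = sec φ, so areal scale = k² = sec²φ.
At 52.6°: sec²(52.6°) = 1/0.6074² = 2.711.
At 33.4°: sec²(33.4°) = 1/0.8348² = 1.435.
Ratio = 2.711/1.435 = cos²(33.4°)/cos²(52.6°) ≈ 1.89.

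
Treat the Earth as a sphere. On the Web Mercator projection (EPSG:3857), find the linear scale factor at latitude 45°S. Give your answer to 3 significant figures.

1.41

For Mercator, h = k = sec φ (a conformal cylindrical projection has a single point scale, 1/cos φ).
k = 1/cos 45° = 1/0.7071 = 1.414.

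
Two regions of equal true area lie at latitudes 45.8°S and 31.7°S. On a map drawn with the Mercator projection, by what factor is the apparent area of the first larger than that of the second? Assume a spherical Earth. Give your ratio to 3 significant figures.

Mercator areal scale is sec²φ.
At 45.8°: sec²(45.8°) = 1/0.6972² = 2.057.
At 31.7°: sec²(31.7°) = 1/0.8508² = 1.381.
Ratio = 2.057/1.381 = cos²(31.7°)/cos²(45.8°) ≈ 1.49.

1.49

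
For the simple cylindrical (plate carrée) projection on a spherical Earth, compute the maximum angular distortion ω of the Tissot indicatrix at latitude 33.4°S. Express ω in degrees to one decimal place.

In the plate carrée (x = Rλ, y = Rφ), meridians are true-scale (h = 1) and parallels are stretched by k = sec φ.
At 33.4°: h = 1.000, k = 1.198; principal scales a = 1.198, b = 1.000.
sin(ω/2) = (a − b)/(a + b) = 0.1978/2.198 = 0.09001, so ω = 2 arcsin(0.09001) ≈ 10.3°.

10.3°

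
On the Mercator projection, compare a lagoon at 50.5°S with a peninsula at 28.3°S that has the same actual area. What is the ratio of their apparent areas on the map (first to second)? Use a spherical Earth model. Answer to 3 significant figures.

On Mercator, area is exaggerated by sec²φ = 1/cos²φ.
At 50.5°: sec²(50.5°) = 1/0.6361² = 2.472.
At 28.3°: sec²(28.3°) = 1/0.8805² = 1.290.
Ratio = 2.472/1.290 = cos²(28.3°)/cos²(50.5°) ≈ 1.92.

1.92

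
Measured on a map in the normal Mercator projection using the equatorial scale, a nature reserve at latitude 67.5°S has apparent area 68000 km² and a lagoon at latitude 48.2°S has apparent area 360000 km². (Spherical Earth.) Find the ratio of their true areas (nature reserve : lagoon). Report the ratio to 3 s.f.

0.0623

Mercator's areal exaggeration is sec²φ; hence true area = (apparent area) · cos²φ.
True area of nature reserve: 68000 × cos²(67.5°) = 68000 × 0.1464 = 9958 km².
True area of lagoon: 360000 × cos²(48.2°) = 360000 × 0.4443 = 159900 km².
Ratio = 9958 / 159900 ≈ 0.0623.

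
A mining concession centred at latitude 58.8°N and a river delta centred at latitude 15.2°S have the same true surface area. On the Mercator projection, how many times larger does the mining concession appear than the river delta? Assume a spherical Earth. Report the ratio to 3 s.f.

3.47

On Mercator, area is exaggerated by sec²φ = 1/cos²φ.
At 58.8°: sec²(58.8°) = 1/0.5180² = 3.726.
At 15.2°: sec²(15.2°) = 1/0.9650² = 1.074.
Ratio = 3.726/1.074 = cos²(15.2°)/cos²(58.8°) ≈ 3.47.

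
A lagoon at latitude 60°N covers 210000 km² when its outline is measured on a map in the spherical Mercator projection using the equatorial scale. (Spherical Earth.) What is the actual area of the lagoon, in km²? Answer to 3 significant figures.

Mercator is conformal, so the point scale is isotropic: h = k = sec φ = 1/cos φ.
Areal scale = k² = sec²φ = 1/cos²(60°) = 1/0.5000² = 4.000.
True area = apparent / (areal scale) = 210000 / 4.000 ≈ 52500 km².

52500 km²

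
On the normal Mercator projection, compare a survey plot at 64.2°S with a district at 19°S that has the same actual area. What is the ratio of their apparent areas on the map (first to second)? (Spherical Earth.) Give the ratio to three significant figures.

4.72

On Mercator, area is exaggerated by sec²φ = 1/cos²φ.
At 64.2°: sec²(64.2°) = 1/0.4352² = 5.279.
At 19°: sec²(19°) = 1/0.9455² = 1.119.
Ratio = 5.279/1.119 = cos²(19°)/cos²(64.2°) ≈ 4.72.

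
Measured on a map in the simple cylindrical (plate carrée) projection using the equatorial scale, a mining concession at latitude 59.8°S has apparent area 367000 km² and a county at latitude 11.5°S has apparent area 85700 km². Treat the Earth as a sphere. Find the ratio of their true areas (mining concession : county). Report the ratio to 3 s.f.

2.20

Plate carrée has h = 1 and k = sec φ, giving areal scale sec φ; true area = (apparent area) · cos φ.
True area of mining concession: 367000 × cos(59.8°) = 367000 × 0.5030 = 184600 km².
True area of county: 85700 × cos(11.5°) = 85700 × 0.9799 = 83980 km².
Ratio = 184600 / 83980 ≈ 2.20.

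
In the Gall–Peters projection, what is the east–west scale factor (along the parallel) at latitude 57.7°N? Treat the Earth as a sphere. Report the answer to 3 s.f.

1.32

Gall–Peters is a cylindrical equal-area projection with standard parallels at ±45°. Cylindrical equal-area (φ₀ = 45°): h = cos φ / cos 45° along meridians, k = cos 45° / cos φ along parallels; h·k = 1.
k = cos 45° / cos 57.7° = 0.7071/0.5344 = 1.323.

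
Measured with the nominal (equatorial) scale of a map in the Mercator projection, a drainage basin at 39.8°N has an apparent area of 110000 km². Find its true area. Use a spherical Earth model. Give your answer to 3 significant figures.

64900 km²

Mercator is conformal, so the point scale is isotropic: h = k = sec φ = 1/cos φ.
Areal scale = k² = sec²φ = 1/cos²(39.8°) = 1/0.7683² = 1.694.
True area = apparent / (areal scale) = 110000 / 1.694 ≈ 64900 km².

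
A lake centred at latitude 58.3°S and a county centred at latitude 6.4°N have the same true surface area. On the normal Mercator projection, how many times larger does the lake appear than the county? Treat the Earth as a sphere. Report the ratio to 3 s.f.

3.58

On Mercator, area is exaggerated by sec²φ = 1/cos²φ.
At 58.3°: sec²(58.3°) = 1/0.5255² = 3.622.
At 6.4°: sec²(6.4°) = 1/0.9938² = 1.013.
Ratio = 3.622/1.013 = cos²(6.4°)/cos²(58.3°) ≈ 3.58.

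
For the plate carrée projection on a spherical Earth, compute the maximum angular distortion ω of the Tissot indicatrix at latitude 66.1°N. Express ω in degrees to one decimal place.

50.1°

For the equirectangular projection with φ₀ = 0 (plate carrée), h = 1 along meridians and k = sec φ along parallels.
At 66.1°: h = 1.000, k = 2.468; principal scales a = 2.468, b = 1.000.
sin(ω/2) = (a − b)/(a + b) = 1.468/3.468 = 0.4233, so ω = 2 arcsin(0.4233) ≈ 50.1°.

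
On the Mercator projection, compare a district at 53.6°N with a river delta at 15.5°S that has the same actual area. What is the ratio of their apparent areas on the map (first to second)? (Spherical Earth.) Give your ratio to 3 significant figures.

Mercator areal scale is sec²φ.
At 53.6°: sec²(53.6°) = 1/0.5934² = 2.840.
At 15.5°: sec²(15.5°) = 1/0.9636² = 1.077.
Ratio = 2.840/1.077 = cos²(15.5°)/cos²(53.6°) ≈ 2.64.

2.64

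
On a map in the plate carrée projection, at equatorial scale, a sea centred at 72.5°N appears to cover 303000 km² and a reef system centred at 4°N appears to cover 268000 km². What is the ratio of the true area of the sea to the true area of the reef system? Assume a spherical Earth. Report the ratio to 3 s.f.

On the plate carrée, areal scale = h·k = 1 × sec φ, so true area = apparent × cos φ.
True area of sea: 303000 × cos(72.5°) = 303000 × 0.3007 = 91110 km².
True area of reef system: 268000 × cos(4°) = 268000 × 0.9976 = 267300 km².
Ratio = 91110 / 267300 ≈ 0.341.

0.341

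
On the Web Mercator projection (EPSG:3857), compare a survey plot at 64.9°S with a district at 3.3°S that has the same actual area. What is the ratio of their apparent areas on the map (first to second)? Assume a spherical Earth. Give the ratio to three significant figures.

Mercator areal scale is sec²φ.
At 64.9°: sec²(64.9°) = 1/0.4242² = 5.557.
At 3.3°: sec²(3.3°) = 1/0.9983² = 1.003.
Ratio = 5.557/1.003 = cos²(3.3°)/cos²(64.9°) ≈ 5.54.

5.54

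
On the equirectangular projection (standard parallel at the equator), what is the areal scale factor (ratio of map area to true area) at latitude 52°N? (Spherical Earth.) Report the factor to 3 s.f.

1.62

In the plate carrée (x = Rλ, y = Rφ), meridians are true-scale (h = 1) and parallels are stretched by k = sec φ.
Areal scale = h·k = 1 × sec φ; at 52°, h = 1.000, k = 1.624, so h·k = 1.624.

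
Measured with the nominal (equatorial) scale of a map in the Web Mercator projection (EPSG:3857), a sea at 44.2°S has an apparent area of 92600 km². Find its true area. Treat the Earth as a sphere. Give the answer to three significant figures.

For Mercator, h = k = sec φ (a conformal cylindrical projection has a single point scale, 1/cos φ).
Areal scale = k² = sec²φ = 1/cos²(44.2°) = 1/0.7169² = 1.946.
True area = apparent / (areal scale) = 92600 / 1.946 ≈ 47600 km².

47600 km²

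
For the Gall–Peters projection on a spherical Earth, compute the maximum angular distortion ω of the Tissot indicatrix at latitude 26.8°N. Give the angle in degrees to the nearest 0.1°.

26.5°

The Gall–Peters projection is cylindrical equal-area with φ₀ = 45°. Cylindrical equal-area (φ₀ = 45°): h = cos φ / cos 45° along meridians, k = cos 45° / cos φ along parallels; h·k = 1.
At 26.8°: h = 1.262, k = 0.7922; principal scales a = 1.262, b = 0.7922.
sin(ω/2) = (a − b)/(a + b) = 0.4701/2.055 = 0.2288, so ω = 2 arcsin(0.2288) ≈ 26.5°.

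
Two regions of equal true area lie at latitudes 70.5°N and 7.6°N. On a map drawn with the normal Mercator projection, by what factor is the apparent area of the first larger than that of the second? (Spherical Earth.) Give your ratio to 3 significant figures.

8.82

Mercator is conformal with k = sec φ, so areal scale = k² = sec²φ.
At 70.5°: sec²(70.5°) = 1/0.3338² = 8.974.
At 7.6°: sec²(7.6°) = 1/0.9912² = 1.018.
Ratio = 8.974/1.018 = cos²(7.6°)/cos²(70.5°) ≈ 8.82.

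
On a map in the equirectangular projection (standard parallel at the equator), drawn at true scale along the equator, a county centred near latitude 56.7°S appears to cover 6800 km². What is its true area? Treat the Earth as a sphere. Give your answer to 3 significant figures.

For the equirectangular projection with φ₀ = 0 (plate carrée), h = 1 along meridians and k = sec φ along parallels.
Areal scale = h·k = 1 × sec φ; at 56.7°, h = 1.000, k = 1.821, so h·k = 1.821.
True area = apparent / (areal scale) = 6800 / 1.821 ≈ 3730 km².

3730 km²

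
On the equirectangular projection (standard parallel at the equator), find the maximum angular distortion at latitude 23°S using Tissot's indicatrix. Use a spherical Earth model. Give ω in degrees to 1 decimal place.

Plate carrée maps x = Rλ, y = Rφ. The meridian scale is h = 1 and the parallel scale is k = 1/cos φ = sec φ.
At 23°: h = 1.000, k = 1.086; principal scales a = 1.086, b = 1.000.
sin(ω/2) = (a − b)/(a + b) = 0.08636/2.086 = 0.04139, so ω = 2 arcsin(0.04139) ≈ 4.7°.

4.7°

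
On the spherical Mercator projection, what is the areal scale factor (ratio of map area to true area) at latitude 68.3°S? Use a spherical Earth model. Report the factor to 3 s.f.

Mercator is conformal, so the point scale is isotropic: h = k = sec φ = 1/cos φ.
Areal scale = k² = sec²φ = 1/cos²(68.3°) = 1/0.3697² = 7.315.

7.31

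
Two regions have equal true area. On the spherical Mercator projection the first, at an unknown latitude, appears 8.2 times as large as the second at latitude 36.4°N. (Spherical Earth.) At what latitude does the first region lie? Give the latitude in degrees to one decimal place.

73.7°

Mercator areal scale is sec²φ, so apparent-area ratio = sec²φ₁ / sec²φ₂ = cos²φ₂ / cos²φ₁.
cos²φ₂ / cos²φ₁ = 8.2  ⇒  cos φ₁ = cos 36.4° / √8.2 = 0.8049/2.864 = 0.2811.
φ₁ = arccos(0.2811) ≈ 73.7°.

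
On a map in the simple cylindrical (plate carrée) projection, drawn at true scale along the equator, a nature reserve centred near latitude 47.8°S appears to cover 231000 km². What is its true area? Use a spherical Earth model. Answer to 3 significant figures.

155000 km²

Plate carrée maps x = Rλ, y = Rφ. The meridian scale is h = 1 and the parallel scale is k = 1/cos φ = sec φ.
Areal scale = h·k = 1 × sec φ; at 47.8°, h = 1.000, k = 1.489, so h·k = 1.489.
True area = apparent / (areal scale) = 231000 / 1.489 ≈ 155000 km².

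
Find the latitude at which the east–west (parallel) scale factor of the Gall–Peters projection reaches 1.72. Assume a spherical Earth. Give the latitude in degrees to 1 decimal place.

65.7°

Gall–Peters is a cylindrical equal-area projection with standard parallels at ±45°. For cylindrical equal-area with standard parallel φ₀, h = cos φ / cos φ₀ and k = cos φ₀ / cos φ, so h·k = 1.
k = cos φ₀ / cos φ = 1.72  ⇒  cos φ = cos 45° / 1.72 = 0.4111.
φ = arccos(0.4111) ≈ 65.7°.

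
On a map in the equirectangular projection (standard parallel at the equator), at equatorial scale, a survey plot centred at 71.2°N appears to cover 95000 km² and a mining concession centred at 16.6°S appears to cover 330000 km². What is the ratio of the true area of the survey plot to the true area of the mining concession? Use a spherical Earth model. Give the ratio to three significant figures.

0.0968

Plate carrée has h = 1 and k = sec φ, giving areal scale sec φ; true area = (apparent area) · cos φ.
True area of survey plot: 95000 × cos(71.2°) = 95000 × 0.3223 = 30620 km².
True area of mining concession: 330000 × cos(16.6°) = 330000 × 0.9583 = 316200 km².
Ratio = 30620 / 316200 ≈ 0.0968.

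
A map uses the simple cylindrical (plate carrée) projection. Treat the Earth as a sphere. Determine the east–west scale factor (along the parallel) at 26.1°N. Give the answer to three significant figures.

1.11

For the equirectangular projection with φ₀ = 0 (plate carrée), h = 1 along meridians and k = sec φ along parallels.
k = 1/cos 26.1° = 1/0.8980 = 1.114.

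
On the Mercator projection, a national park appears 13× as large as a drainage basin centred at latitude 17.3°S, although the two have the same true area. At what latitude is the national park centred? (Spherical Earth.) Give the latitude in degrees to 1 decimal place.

Mercator areal scale is sec²φ, so apparent-area ratio = sec²φ₁ / sec²φ₂ = cos²φ₂ / cos²φ₁.
cos²φ₂ / cos²φ₁ = 13  ⇒  cos φ₁ = cos 17.3° / √13 = 0.9548/3.606 = 0.2648.
φ₁ = arccos(0.2648) ≈ 74.6°.

74.6°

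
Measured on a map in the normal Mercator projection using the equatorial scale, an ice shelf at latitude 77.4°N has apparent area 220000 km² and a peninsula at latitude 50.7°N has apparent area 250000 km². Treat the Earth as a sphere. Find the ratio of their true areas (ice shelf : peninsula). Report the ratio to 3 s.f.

0.104

Since Mercator area scale is 1/cos²φ, the true area equals the apparent area multiplied by cos²φ.
True area of ice shelf: 220000 × cos²(77.4°) = 220000 × 0.04759 = 10470 km².
True area of peninsula: 250000 × cos²(50.7°) = 250000 × 0.4012 = 100300 km².
Ratio = 10470 / 100300 ≈ 0.104.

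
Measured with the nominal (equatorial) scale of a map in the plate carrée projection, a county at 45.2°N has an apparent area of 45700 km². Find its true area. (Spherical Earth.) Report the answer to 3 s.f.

32200 km²

For the equirectangular projection with φ₀ = 0 (plate carrée), h = 1 along meridians and k = sec φ along parallels.
Areal scale = h·k = 1 × sec φ; at 45.2°, h = 1.000, k = 1.419, so h·k = 1.419.
True area = apparent / (areal scale) = 45700 / 1.419 ≈ 32200 km².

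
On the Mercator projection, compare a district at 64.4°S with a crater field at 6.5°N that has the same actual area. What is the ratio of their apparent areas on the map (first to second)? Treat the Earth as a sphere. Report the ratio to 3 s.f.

On Mercator, area is exaggerated by sec²φ = 1/cos²φ.
At 64.4°: sec²(64.4°) = 1/0.4321² = 5.356.
At 6.5°: sec²(6.5°) = 1/0.9936² = 1.013.
Ratio = 5.356/1.013 = cos²(6.5°)/cos²(64.4°) ≈ 5.29.

5.29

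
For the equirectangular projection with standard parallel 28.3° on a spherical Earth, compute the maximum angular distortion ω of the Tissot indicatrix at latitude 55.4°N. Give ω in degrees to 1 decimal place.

The equidistant cylindrical projection with φ₀ = 28.3° has h = 1 (meridians true) and k = cos φ₀ / cos φ along parallels.
At 55.4°: h = 1.000, k = 1.551; principal scales a = 1.551, b = 1.000.
sin(ω/2) = (a − b)/(a + b) = 0.5506/2.551 = 0.2159, so ω = 2 arcsin(0.2159) ≈ 24.9°.

24.9°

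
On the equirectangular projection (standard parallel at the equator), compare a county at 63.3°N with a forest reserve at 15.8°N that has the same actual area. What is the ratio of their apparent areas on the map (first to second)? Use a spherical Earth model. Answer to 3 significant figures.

In the plate carrée (x = Rλ, y = Rφ), meridians are true-scale (h = 1) and parallels are stretched by k = sec φ.
Areal scale at 63.3°: h·k = 1.000 × 2.226 = 2.226.
Areal scale at 15.8°: h·k = 1.000 × 1.039 = 1.039.
Ratio = 2.226/1.039 ≈ 2.14.

2.14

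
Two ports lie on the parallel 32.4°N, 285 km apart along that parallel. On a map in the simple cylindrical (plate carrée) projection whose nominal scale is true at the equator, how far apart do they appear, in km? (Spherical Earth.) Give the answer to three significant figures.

338 km

Plate carrée maps x = Rλ, y = Rφ. The meridian scale is h = 1 and the parallel scale is k = 1/cos φ = sec φ.
Along the parallel, k = sec 32.4° = 1/0.8443 = 1.184.
Map distance = 285 × 1.184 ≈ 338 km.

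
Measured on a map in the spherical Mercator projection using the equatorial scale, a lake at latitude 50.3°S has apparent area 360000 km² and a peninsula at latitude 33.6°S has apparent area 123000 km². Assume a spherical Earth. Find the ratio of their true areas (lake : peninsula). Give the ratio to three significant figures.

Since Mercator area scale is 1/cos²φ, the true area equals the apparent area multiplied by cos²φ.
True area of lake: 360000 × cos²(50.3°) = 360000 × 0.4080 = 146900 km².
True area of peninsula: 123000 × cos²(33.6°) = 123000 × 0.6938 = 85330 km².
Ratio = 146900 / 85330 ≈ 1.72.

1.72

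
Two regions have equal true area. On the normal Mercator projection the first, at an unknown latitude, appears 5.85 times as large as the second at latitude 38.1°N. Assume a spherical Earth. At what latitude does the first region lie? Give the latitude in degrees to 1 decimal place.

71.0°

On Mercator, (apparent₁)/(apparent₂) = sec²φ₁ / sec²φ₂ when true areas are equal.
cos²φ₂ / cos²φ₁ = 5.85  ⇒  cos φ₁ = cos 38.1° / √5.85 = 0.7869/2.419 = 0.3254.
φ₁ = arccos(0.3254) ≈ 71.0°.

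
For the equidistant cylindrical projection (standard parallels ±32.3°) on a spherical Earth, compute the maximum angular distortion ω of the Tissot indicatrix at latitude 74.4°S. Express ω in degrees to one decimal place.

With standard parallel φ₀ = 32.3°, the equirectangular projection gives x = Rλ cos φ₀, y = Rφ, so h = 1 and k = cos 32.3° / cos φ.
At 74.4°: h = 1.000, k = 3.143; principal scales a = 3.143, b = 1.000.
sin(ω/2) = (a − b)/(a + b) = 2.143/4.143 = 0.5173, so ω = 2 arcsin(0.5173) ≈ 62.3°.

62.3°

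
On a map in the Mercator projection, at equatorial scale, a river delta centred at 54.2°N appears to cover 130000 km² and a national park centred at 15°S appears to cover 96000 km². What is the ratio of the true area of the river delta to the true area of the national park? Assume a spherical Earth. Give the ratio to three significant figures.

0.497

Mercator's areal exaggeration is sec²φ; hence true area = (apparent area) · cos²φ.
True area of river delta: 130000 × cos²(54.2°) = 130000 × 0.3422 = 44480 km².
True area of national park: 96000 × cos²(15°) = 96000 × 0.9330 = 89570 km².
Ratio = 44480 / 89570 ≈ 0.497.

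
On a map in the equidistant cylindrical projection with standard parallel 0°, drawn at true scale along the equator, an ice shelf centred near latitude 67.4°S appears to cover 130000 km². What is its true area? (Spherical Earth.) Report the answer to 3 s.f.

For the equirectangular projection with φ₀ = 0 (plate carrée), h = 1 along meridians and k = sec φ along parallels.
Areal scale = h·k = 1 × sec φ; at 67.4°, h = 1.000, k = 2.602, so h·k = 2.602.
True area = apparent / (areal scale) = 130000 / 2.602 ≈ 50000 km².

50000 km²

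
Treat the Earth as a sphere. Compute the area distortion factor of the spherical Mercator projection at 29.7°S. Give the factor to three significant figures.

The Mercator projection is conformal; its linear scale factor is the same in every direction and equals sec φ = 1/cos φ.
Areal scale = k² = sec²φ = 1/cos²(29.7°) = 1/0.8686² = 1.325.

1.33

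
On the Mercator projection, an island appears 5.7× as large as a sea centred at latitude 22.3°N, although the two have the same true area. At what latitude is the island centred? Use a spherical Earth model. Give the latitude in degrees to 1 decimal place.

67.2°

For equal true areas on Mercator, apparent areas scale as sec²φ, so the ratio is cos²φ₂ / cos²φ₁.
cos²φ₂ / cos²φ₁ = 5.7  ⇒  cos φ₁ = cos 22.3° / √5.7 = 0.9252/2.387 = 0.3875.
φ₁ = arccos(0.3875) ≈ 67.2°.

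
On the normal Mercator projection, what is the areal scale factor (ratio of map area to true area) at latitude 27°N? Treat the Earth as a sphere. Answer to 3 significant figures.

1.26

The Mercator projection is conformal; its linear scale factor is the same in every direction and equals sec φ = 1/cos φ.
Areal scale = k² = sec²φ = 1/cos²(27°) = 1/0.8910² = 1.260.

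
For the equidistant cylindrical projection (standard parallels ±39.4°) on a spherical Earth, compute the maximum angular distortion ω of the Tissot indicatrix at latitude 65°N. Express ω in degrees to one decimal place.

34.1°

In the equirectangular projection with standard parallel φ₀ = 39.4° (x = Rλ cos φ₀, y = Rφ), meridians are true-scale (h = 1) and the parallel scale is k = cos φ₀ / cos φ.
At 65°: h = 1.000, k = 1.828; principal scales a = 1.828, b = 1.000.
sin(ω/2) = (a − b)/(a + b) = 0.8284/2.828 = 0.2929, so ω = 2 arcsin(0.2929) ≈ 34.1°.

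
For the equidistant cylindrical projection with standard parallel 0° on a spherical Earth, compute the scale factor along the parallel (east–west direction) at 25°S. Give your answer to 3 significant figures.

1.10

For the equirectangular projection with φ₀ = 0 (plate carrée), h = 1 along meridians and k = sec φ along parallels.
k = 1/cos 25° = 1/0.9063 = 1.103.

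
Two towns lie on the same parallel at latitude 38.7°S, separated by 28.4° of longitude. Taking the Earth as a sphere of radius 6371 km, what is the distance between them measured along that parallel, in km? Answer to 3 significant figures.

Arc length along a parallel = R cos φ · Δλ (with Δλ in radians).
= 6371 × cos 38.7° × (28.4° × π/180) = 6371 × 0.7804 × 0.4957 ≈ 2460 km.

2460 km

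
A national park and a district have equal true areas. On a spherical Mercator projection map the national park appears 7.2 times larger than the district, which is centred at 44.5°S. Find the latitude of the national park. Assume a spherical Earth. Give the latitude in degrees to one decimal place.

74.6°

On Mercator, (apparent₁)/(apparent₂) = sec²φ₁ / sec²φ₂ when true areas are equal.
cos²φ₂ / cos²φ₁ = 7.2  ⇒  cos φ₁ = cos 44.5° / √7.2 = 0.7133/2.683 = 0.2658.
φ₁ = arccos(0.2658) ≈ 74.6°.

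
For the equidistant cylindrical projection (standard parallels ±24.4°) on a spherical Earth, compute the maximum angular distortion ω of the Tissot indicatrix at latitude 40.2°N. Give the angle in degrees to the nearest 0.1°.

With standard parallel φ₀ = 24.4°, the equirectangular projection gives x = Rλ cos φ₀, y = Rφ, so h = 1 and k = cos 24.4° / cos φ.
At 40.2°: h = 1.000, k = 1.192; principal scales a = 1.192, b = 1.000.
sin(ω/2) = (a − b)/(a + b) = 0.1923/2.192 = 0.08772, so ω = 2 arcsin(0.08772) ≈ 10.1°.

10.1°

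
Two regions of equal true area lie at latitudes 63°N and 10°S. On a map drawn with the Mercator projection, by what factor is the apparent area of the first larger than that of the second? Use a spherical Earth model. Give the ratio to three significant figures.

4.71

On Mercator, area is exaggerated by sec²φ = 1/cos²φ.
At 63°: sec²(63°) = 1/0.4540² = 4.852.
At 10°: sec²(10°) = 1/0.9848² = 1.031.
Ratio = 4.852/1.031 = cos²(10°)/cos²(63°) ≈ 4.71.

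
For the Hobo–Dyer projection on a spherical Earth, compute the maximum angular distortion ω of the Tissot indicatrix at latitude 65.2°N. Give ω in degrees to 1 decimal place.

The Hobo–Dyer projection is cylindrical equal-area with φ₀ = 37.5°. A cylindrical equal-area projection with standard parallel φ₀ has meridian scale h = cos φ / cos φ₀ and parallel scale k = cos φ₀ / cos φ (so areas are preserved, h·k = 1).
At 65.2°: h = 0.5287, k = 1.891; principal scales a = 1.891, b = 0.5287.
sin(ω/2) = (a − b)/(a + b) = 1.363/2.420 = 0.5631, so ω = 2 arcsin(0.5631) ≈ 68.5°.

68.5°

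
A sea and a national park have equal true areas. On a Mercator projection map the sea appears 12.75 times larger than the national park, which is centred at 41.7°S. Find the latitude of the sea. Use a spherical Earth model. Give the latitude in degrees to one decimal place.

For equal true areas on Mercator, apparent areas scale as sec²φ, so the ratio is cos²φ₂ / cos²φ₁.
cos²φ₂ / cos²φ₁ = 12.75  ⇒  cos φ₁ = cos 41.7° / √12.75 = 0.7466/3.571 = 0.2091.
φ₁ = arccos(0.2091) ≈ 77.9°.

77.9°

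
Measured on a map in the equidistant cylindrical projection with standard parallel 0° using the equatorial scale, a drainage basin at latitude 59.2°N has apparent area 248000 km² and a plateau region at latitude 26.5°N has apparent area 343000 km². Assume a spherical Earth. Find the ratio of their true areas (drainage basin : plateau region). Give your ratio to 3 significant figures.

0.414

Plate carrée has h = 1 and k = sec φ, giving areal scale sec φ; true area = (apparent area) · cos φ.
True area of drainage basin: 248000 × cos(59.2°) = 248000 × 0.5120 = 127000 km².
True area of plateau region: 343000 × cos(26.5°) = 343000 × 0.8949 = 307000 km².
Ratio = 127000 / 307000 ≈ 0.414.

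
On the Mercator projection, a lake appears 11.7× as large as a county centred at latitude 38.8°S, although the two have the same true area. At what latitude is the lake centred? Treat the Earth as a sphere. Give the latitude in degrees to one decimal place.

On Mercator, (apparent₁)/(apparent₂) = sec²φ₁ / sec²φ₂ when true areas are equal.
cos²φ₂ / cos²φ₁ = 11.7  ⇒  cos φ₁ = cos 38.8° / √11.7 = 0.7793/3.421 = 0.2278.
φ₁ = arccos(0.2278) ≈ 76.8°.

76.8°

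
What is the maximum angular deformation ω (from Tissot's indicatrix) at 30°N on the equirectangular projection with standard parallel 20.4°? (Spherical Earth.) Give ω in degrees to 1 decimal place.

4.5°

The equidistant cylindrical projection with φ₀ = 20.4° has h = 1 (meridians true) and k = cos φ₀ / cos φ along parallels.
At 30°: h = 1.000, k = 1.082; principal scales a = 1.082, b = 1.000.
sin(ω/2) = (a − b)/(a + b) = 0.08228/2.082 = 0.03951, so ω = 2 arcsin(0.03951) ≈ 4.5°.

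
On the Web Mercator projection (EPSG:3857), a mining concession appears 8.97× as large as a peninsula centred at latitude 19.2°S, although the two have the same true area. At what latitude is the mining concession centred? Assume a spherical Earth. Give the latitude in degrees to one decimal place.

71.6°

Mercator areal scale is sec²φ, so apparent-area ratio = sec²φ₁ / sec²φ₂ = cos²φ₂ / cos²φ₁.
cos²φ₂ / cos²φ₁ = 8.97  ⇒  cos φ₁ = cos 19.2° / √8.97 = 0.9444/2.995 = 0.3153.
φ₁ = arccos(0.3153) ≈ 71.6°.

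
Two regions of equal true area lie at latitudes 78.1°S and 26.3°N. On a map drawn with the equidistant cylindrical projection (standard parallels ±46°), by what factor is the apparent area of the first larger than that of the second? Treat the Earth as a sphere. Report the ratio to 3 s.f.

In the equirectangular projection with standard parallel φ₀ = 46° (x = Rλ cos φ₀, y = Rφ), meridians are true-scale (h = 1) and the parallel scale is k = cos φ₀ / cos φ.
Areal scale at 78.1°: h·k = 1.000 × 3.369 = 3.369.
Areal scale at 26.3°: h·k = 1.000 × 0.7749 = 0.7749.
Ratio = 3.369/0.7749 ≈ 4.35.

4.35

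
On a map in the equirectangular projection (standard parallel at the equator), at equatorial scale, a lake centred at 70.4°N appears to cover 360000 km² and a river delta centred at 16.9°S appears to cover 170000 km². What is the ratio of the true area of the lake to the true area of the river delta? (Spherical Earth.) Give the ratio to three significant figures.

0.742

Plate carrée has h = 1 and k = sec φ, giving areal scale sec φ; true area = (apparent area) · cos φ.
True area of lake: 360000 × cos(70.4°) = 360000 × 0.3355 = 120800 km².
True area of river delta: 170000 × cos(16.9°) = 170000 × 0.9568 = 162700 km².
Ratio = 120800 / 162700 ≈ 0.742.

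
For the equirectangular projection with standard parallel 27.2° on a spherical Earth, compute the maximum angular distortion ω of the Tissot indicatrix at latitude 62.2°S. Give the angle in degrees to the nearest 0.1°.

36.4°

With standard parallel φ₀ = 27.2°, the equirectangular projection gives x = Rλ cos φ₀, y = Rφ, so h = 1 and k = cos 27.2° / cos φ.
At 62.2°: h = 1.000, k = 1.907; principal scales a = 1.907, b = 1.000.
sin(ω/2) = (a − b)/(a + b) = 0.9070/2.907 = 0.3120, so ω = 2 arcsin(0.3120) ≈ 36.4°.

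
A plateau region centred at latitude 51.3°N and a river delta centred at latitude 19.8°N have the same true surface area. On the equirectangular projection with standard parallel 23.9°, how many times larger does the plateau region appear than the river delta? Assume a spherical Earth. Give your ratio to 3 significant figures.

In the equirectangular projection with standard parallel φ₀ = 23.9° (x = Rλ cos φ₀, y = Rφ), meridians are true-scale (h = 1) and the parallel scale is k = cos φ₀ / cos φ.
Areal scale at 51.3°: h·k = 1.000 × 1.462 = 1.462.
Areal scale at 19.8°: h·k = 1.000 × 0.9717 = 0.9717.
Ratio = 1.462/0.9717 ≈ 1.50.

1.50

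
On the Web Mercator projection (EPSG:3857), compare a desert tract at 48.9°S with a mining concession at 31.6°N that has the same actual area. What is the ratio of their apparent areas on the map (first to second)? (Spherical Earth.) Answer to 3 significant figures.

1.68

Mercator areal scale is sec²φ.
At 48.9°: sec²(48.9°) = 1/0.6574² = 2.314.
At 31.6°: sec²(31.6°) = 1/0.8517² = 1.378.
Ratio = 2.314/1.378 = cos²(31.6°)/cos²(48.9°) ≈ 1.68.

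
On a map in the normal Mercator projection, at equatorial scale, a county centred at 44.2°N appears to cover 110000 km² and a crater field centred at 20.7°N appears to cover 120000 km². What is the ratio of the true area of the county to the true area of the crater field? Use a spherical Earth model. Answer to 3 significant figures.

Mercator's areal exaggeration is sec²φ; hence true area = (apparent area) · cos²φ.
True area of county: 110000 × cos²(44.2°) = 110000 × 0.5140 = 56540 km².
True area of crater field: 120000 × cos²(20.7°) = 120000 × 0.8751 = 105000 km².
Ratio = 56540 / 105000 ≈ 0.538.

0.538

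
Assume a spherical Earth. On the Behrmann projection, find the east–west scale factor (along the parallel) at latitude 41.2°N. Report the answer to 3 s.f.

Behrmann is a cylindrical equal-area projection with standard parallels at ±30°. A cylindrical equal-area projection with standard parallel φ₀ has meridian scale h = cos φ / cos φ₀ and parallel scale k = cos φ₀ / cos φ (so areas are preserved, h·k = 1).
k = cos 30° / cos 41.2° = 0.8660/0.7524 = 1.151.

1.15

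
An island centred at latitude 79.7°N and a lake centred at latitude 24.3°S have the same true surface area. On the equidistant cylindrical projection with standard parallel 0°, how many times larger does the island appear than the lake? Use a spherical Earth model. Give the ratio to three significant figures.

For the equirectangular projection with φ₀ = 0 (plate carrée), h = 1 along meridians and k = sec φ along parallels.
Areal scale at 79.7°: h·k = 1.000 × 5.593 = 5.593.
Areal scale at 24.3°: h·k = 1.000 × 1.097 = 1.097.
Ratio = 5.593/1.097 ≈ 5.10.

5.10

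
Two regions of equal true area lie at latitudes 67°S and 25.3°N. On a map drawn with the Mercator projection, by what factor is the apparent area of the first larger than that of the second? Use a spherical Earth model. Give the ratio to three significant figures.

5.35

Mercator areal scale is sec²φ.
At 67°: sec²(67°) = 1/0.3907² = 6.550.
At 25.3°: sec²(25.3°) = 1/0.9041² = 1.223.
Ratio = 6.550/1.223 = cos²(25.3°)/cos²(67°) ≈ 5.35.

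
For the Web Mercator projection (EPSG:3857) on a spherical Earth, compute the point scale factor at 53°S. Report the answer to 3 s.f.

1.66

Mercator is conformal, so the point scale is isotropic: h = k = sec φ = 1/cos φ.
k = 1/cos 53° = 1/0.6018 = 1.662.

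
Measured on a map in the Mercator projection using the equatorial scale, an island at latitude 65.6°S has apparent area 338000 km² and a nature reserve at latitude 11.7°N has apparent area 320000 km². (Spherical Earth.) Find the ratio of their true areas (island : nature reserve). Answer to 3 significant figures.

0.188

On Mercator the areal scale is sec²φ, so true area = apparent × cos²φ.
True area of island: 338000 × cos²(65.6°) = 338000 × 0.1707 = 57680 km².
True area of nature reserve: 320000 × cos²(11.7°) = 320000 × 0.9589 = 306800 km².
Ratio = 57680 / 306800 ≈ 0.188.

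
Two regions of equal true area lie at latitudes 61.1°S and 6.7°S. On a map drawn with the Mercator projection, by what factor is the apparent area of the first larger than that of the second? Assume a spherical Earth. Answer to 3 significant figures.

4.22

Mercator areal scale is sec²φ.
At 61.1°: sec²(61.1°) = 1/0.4833² = 4.282.
At 6.7°: sec²(6.7°) = 1/0.9932² = 1.014.
Ratio = 4.282/1.014 = cos²(6.7°)/cos²(61.1°) ≈ 4.22.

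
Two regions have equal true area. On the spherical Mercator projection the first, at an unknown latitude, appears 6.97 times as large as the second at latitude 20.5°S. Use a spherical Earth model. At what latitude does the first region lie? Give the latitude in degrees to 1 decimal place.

On Mercator, (apparent₁)/(apparent₂) = sec²φ₁ / sec²φ₂ when true areas are equal.
cos²φ₂ / cos²φ₁ = 6.97  ⇒  cos φ₁ = cos 20.5° / √6.97 = 0.9367/2.640 = 0.3548.
φ₁ = arccos(0.3548) ≈ 69.2°.

69.2°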